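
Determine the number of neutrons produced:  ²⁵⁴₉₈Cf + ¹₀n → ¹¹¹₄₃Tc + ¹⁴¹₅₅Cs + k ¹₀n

Conserve mass number: 255 = 111 + 141 + k, so k = 255 − 252 = 3.
Check atomic number: 98 = 43 + 55 + 0 = 98. ✓

3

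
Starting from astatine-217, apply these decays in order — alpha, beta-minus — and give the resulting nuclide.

Po-213

Start: (A, Z) = (217, 85).
After α: (213, 83).
After β⁻: (213, 84).
Z = 84 is polonium.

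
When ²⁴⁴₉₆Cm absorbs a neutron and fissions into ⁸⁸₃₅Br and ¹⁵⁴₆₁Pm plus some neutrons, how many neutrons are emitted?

Conserve mass number: 245 = 88 + 154 + k, so k = 245 − 242 = 3.
Check atomic number: 96 = 35 + 61 + 0 = 96. ✓

3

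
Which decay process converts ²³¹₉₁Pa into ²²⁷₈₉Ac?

ΔA = 227 − 231 = -4; ΔZ = 89 − 91 = -2.
A drops by 4 and Z drops by 2 — the signature of alpha emission.

alpha decay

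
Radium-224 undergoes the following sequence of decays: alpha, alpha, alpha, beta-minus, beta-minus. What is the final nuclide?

Start: (A, Z) = (224, 88).
After α: (220, 86).
After α: (216, 84).
After α: (212, 82).
After β⁻: (212, 83).
After β⁻: (212, 84).
Z = 84 is polonium.

Po-212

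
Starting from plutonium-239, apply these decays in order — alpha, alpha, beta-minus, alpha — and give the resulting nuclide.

Ac-227

Start: (A, Z) = (239, 94).
After α: (235, 92).
After α: (231, 90).
After β⁻: (231, 91).
After α: (227, 89).
Z = 89 is actinium.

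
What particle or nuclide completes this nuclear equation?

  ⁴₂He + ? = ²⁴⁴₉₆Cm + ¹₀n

Pu-241

Conserve mass number: 4 + A = 244 + 1, so A = 241.
Conserve atomic number: 2 + Z = 96 + 0, so Z = 94.
Z = 94 is plutonium, so the species is ²⁴¹₉₄Pu.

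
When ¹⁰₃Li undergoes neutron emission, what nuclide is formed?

Li-9

Neutron emission: mass number changes by -1, atomic number by +0.
A: 10 − 1 = 9; Z: 3 = 3.
Z = 3 is lithium, so the daughter is ⁹₃Li.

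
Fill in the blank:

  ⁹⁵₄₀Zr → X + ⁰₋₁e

Conserve mass number: 95 = A + 0, so A = 95.
Conserve atomic number: 40 = Z − 1, so Z = 41.
Z = 41 is niobium, so the species is ⁹⁵₄₁Nb.

Nb-95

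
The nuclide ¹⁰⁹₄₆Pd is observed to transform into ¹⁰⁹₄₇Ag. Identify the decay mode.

ΔA = 109 − 109 = 0; ΔZ = 47 − 46 = +1.
A is unchanged and Z rises by 1 — a neutron has become a proton (β⁻ decay).

beta-minus decay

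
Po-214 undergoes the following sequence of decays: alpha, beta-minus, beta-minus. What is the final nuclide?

Po-210

Start: (A, Z) = (214, 84).
After α: (210, 82).
After β⁻: (210, 83).
After β⁻: (210, 84).
Z = 84 is polonium.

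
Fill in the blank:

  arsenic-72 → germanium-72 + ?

Conserve mass number: 72 = 72 + A, so A = 0.
Conserve atomic number: 33 = 32 + Z, so Z = 1.
A = 0 and Z = 1 is e⁺ — a positron.

positron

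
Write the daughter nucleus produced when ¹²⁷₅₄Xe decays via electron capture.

I-127

Electron capture: mass number changes by +0, atomic number by -1.
A: 127 = 127; Z: 54 − 1 = 53.
Z = 53 is iodine, so the daughter is ¹²⁷₅₃I.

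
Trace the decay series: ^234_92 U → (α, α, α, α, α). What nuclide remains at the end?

Start: (A, Z) = (234, 92).
After α: (230, 90).
After α: (226, 88).
After α: (222, 86).
After α: (218, 84).
After α: (214, 82).
Z = 82 is lead.

Pb-214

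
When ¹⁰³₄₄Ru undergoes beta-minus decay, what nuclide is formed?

Beta-minus decay: mass number changes by +0, atomic number by +1.
A: 103 = 103; Z: 44 + 1 = 45.
Z = 45 is rhodium, so the daughter is ¹⁰³₄₅Rh.

Rh-103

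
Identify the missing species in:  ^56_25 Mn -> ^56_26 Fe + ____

Conserve mass number: 56 = 56 + A, so A = 0.
Conserve atomic number: 25 = 26 + Z, so Z = -1.
A = 0 and Z = -1 is ^0_-1 e — a beta-minus particle.

beta-minus particle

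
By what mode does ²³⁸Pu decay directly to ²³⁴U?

alpha decay

ΔA = 234 − 238 = -4; ΔZ = 92 − 94 = -2.
A drops by 4 and Z drops by 2 — the signature of alpha emission.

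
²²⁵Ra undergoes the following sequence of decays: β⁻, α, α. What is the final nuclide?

At-217

Start: (A, Z) = (225, 88).
After β⁻: (225, 89).
After α: (221, 87).
After α: (217, 85).
Z = 85 is astatine.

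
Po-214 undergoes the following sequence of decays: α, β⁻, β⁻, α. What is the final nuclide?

Pb-206

Start: (A, Z) = (214, 84).
After α: (210, 82).
After β⁻: (210, 83).
After β⁻: (210, 84).
After α: (206, 82).
Z = 82 is lead.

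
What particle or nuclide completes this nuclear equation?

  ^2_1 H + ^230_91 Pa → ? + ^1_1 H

Pa-231

Conserve mass number: 2 + 230 = A + 1, so A = 231.
Conserve atomic number: 1 + 91 = Z + 1, so Z = 91.
Z = 91 is protactinium, so the species is ^231_91 Pa.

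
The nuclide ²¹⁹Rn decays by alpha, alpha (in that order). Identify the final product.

Start: (A, Z) = (219, 86).
After α: (215, 84).
After α: (211, 82).
Z = 82 is lead.

Pb-211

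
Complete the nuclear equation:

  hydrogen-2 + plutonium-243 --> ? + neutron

Am-244

Conserve mass number: 2 + 243 = A + 1, so A = 244.
Conserve atomic number: 1 + 94 = Z + 0, so Z = 95.
Z = 95 is americium, so the species is americium-244.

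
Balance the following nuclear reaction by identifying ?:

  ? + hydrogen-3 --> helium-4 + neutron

Conserve mass number: A + 3 = 4 + 1, so A = 2.
Conserve atomic number: Z + 1 = 2 + 0, so Z = 1.
A = 2 and Z = 1 is hydrogen-2 — a deuteron.

deuteron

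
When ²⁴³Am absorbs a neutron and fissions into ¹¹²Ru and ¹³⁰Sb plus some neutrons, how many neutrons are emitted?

2

Conserve mass number: 244 = 112 + 130 + k, so k = 244 − 242 = 2.
Check atomic number: 95 = 44 + 51 + 0 = 95. ✓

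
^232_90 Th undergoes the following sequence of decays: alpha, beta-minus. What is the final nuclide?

Ac-228

Start: (A, Z) = (232, 90).
After α: (228, 88).
After β⁻: (228, 89).
Z = 89 is actinium.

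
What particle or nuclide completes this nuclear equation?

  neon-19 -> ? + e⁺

F-19

Conserve mass number: 19 = A + 0, so A = 19.
Conserve atomic number: 10 = Z + 1, so Z = 9.
Z = 9 is fluorine, so the species is fluorine-19.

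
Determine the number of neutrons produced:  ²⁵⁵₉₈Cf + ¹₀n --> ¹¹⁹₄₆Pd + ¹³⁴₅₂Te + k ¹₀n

Conserve mass number: 256 = 119 + 134 + k, so k = 256 − 253 = 3.
Check atomic number: 98 = 46 + 52 + 0 = 98. ✓

3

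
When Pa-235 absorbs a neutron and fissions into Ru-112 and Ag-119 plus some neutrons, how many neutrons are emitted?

Conserve mass number: 236 = 112 + 119 + k, so k = 236 − 231 = 5.
Check atomic number: 91 = 44 + 47 + 0 = 91. ✓

5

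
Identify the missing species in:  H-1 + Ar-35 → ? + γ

Conserve mass number: 1 + 35 = A + 0, so A = 36.
Conserve atomic number: 1 + 18 = Z + 0, so Z = 19.
Z = 19 is potassium, so the species is K-36.

K-36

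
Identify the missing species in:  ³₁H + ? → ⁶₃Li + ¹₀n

Conserve mass number: 3 + A = 6 + 1, so A = 4.
Conserve atomic number: 1 + Z = 3 + 0, so Z = 2.
A = 4 and Z = 2 is ⁴₂He — an alpha particle.

alpha particle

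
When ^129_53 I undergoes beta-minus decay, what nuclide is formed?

Beta-minus decay: mass number changes by +0, atomic number by +1.
A: 129 = 129; Z: 53 + 1 = 54.
Z = 54 is xenon, so the daughter is ^129_54 Xe.

Xe-129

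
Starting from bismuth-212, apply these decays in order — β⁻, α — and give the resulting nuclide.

Pb-208

Start: (A, Z) = (212, 83).
After β⁻: (212, 84).
After α: (208, 82).
Z = 82 is lead.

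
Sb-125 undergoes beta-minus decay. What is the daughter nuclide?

Te-125

Beta-minus decay: mass number changes by +0, atomic number by +1.
A: 125 = 125; Z: 51 + 1 = 52.
Z = 52 is tellurium, so the daughter is Te-125.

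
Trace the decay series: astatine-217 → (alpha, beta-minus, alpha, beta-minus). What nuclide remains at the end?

Bi-209

Start: (A, Z) = (217, 85).
After α: (213, 83).
After β⁻: (213, 84).
After α: (209, 82).
After β⁻: (209, 83).
Z = 83 is bismuth.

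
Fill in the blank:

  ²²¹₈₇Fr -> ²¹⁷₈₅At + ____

alpha particle

Conserve mass number: 221 = 217 + A, so A = 4.
Conserve atomic number: 87 = 85 + Z, so Z = 2.
A = 4 and Z = 2 is ⁴₂He — an alpha particle.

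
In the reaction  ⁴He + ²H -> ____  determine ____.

Li-6

Conserve mass number: 4 + 2 = A, so A = 6.
Conserve atomic number: 2 + 1 = Z, so Z = 3.
Z = 3 is lithium, so the species is ⁶Li.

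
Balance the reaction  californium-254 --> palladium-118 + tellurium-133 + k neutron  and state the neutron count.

Conserve mass number: 254 = 118 + 133 + k, so k = 254 − 251 = 3.
Check atomic number: 98 = 46 + 52 + 0 = 98. ✓

3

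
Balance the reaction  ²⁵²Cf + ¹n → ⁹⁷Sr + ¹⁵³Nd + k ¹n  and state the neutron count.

3

Conserve mass number: 253 = 97 + 153 + k, so k = 253 − 250 = 3.
Check atomic number: 98 = 38 + 60 + 0 = 98. ✓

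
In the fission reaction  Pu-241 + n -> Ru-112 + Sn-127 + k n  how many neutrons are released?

3

Conserve mass number: 242 = 112 + 127 + k, so k = 242 − 239 = 3.
Check atomic number: 94 = 44 + 50 + 0 = 94. ✓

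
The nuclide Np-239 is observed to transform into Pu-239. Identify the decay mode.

ΔA = 239 − 239 = 0; ΔZ = 94 − 93 = +1.
A is unchanged and Z rises by 1 — a neutron has become a proton (β⁻ decay).

beta-minus decay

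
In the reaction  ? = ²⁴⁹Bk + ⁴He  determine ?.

Conserve mass number: A = 249 + 4, so A = 253.
Conserve atomic number: Z = 97 + 2, so Z = 99.
Z = 99 is einsteinium, so the species is ²⁵³Es.

Es-253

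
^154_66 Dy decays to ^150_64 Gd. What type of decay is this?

ΔA = 150 − 154 = -4; ΔZ = 64 − 66 = -2.
A drops by 4 and Z drops by 2 — the signature of alpha emission.

alpha decay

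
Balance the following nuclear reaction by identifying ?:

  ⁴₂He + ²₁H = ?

Li-6

Conserve mass number: 4 + 2 = A, so A = 6.
Conserve atomic number: 2 + 1 = Z, so Z = 3.
Z = 3 is lithium, so the species is ⁶₃Li.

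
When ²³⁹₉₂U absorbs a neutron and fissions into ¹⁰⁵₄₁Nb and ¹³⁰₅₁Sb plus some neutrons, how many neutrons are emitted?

Conserve mass number: 240 = 105 + 130 + k, so k = 240 − 235 = 5.
Check atomic number: 92 = 41 + 51 + 0 = 92. ✓

5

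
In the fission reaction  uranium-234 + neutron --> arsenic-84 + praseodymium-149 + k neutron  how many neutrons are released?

Conserve mass number: 235 = 84 + 149 + k, so k = 235 − 233 = 2.
Check atomic number: 92 = 33 + 59 + 0 = 92. ✓

2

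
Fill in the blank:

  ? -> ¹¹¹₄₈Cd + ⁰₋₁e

Ag-111

Conserve mass number: A = 111 + 0, so A = 111.
Conserve atomic number: Z = 48 − 1, so Z = 47.
Z = 47 is silver, so the species is ¹¹¹₄₇Ag.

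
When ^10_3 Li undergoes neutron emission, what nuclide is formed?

Li-9

Neutron emission: mass number changes by -1, atomic number by +0.
A: 10 − 1 = 9; Z: 3 = 3.
Z = 3 is lithium, so the daughter is ^9_3 Li.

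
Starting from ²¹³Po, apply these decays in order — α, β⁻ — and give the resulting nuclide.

Bi-209

Start: (A, Z) = (213, 84).
After α: (209, 82).
After β⁻: (209, 83).
Z = 83 is bismuth.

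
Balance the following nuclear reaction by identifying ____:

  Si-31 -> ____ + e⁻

Conserve mass number: 31 = A + 0, so A = 31.
Conserve atomic number: 14 = Z − 1, so Z = 15.
Z = 15 is phosphorus, so the species is P-31.

P-31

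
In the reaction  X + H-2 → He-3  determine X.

proton

Conserve mass number: A + 2 = 3, so A = 1.
Conserve atomic number: Z + 1 = 2, so Z = 1.
A = 1 and Z = 1 is H-1 — a proton.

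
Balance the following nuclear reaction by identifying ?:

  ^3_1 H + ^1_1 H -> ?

He-4

Conserve mass number: 3 + 1 = A, so A = 4.
Conserve atomic number: 1 + 1 = Z, so Z = 2.
A = 4 and Z = 2 is ^4_2 He — an alpha particle.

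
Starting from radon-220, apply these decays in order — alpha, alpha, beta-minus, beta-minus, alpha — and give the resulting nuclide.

Pb-208

Start: (A, Z) = (220, 86).
After α: (216, 84).
After α: (212, 82).
After β⁻: (212, 83).
After β⁻: (212, 84).
After α: (208, 82).
Z = 82 is lead.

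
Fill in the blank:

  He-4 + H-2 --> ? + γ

Conserve mass number: 4 + 2 = A + 0, so A = 6.
Conserve atomic number: 2 + 1 = Z + 0, so Z = 3.
Z = 3 is lithium, so the species is Li-6.

Li-6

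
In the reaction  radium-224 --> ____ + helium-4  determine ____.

Rn-220

Conserve mass number: 224 = A + 4, so A = 220.
Conserve atomic number: 88 = Z + 2, so Z = 86.
Z = 86 is radon, so the species is radon-220.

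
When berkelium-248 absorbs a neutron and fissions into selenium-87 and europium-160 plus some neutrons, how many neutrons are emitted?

2

Conserve mass number: 249 = 87 + 160 + k, so k = 249 − 247 = 2.
Check atomic number: 97 = 34 + 63 + 0 = 97. ✓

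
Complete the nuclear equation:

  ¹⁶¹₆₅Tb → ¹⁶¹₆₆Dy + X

beta-minus particle

Conserve mass number: 161 = 161 + A, so A = 0.
Conserve atomic number: 65 = 66 + Z, so Z = -1.
A = 0 and Z = -1 is ⁰₋₁e — a beta-minus particle.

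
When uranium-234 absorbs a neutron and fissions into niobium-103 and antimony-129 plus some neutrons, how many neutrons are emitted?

Conserve mass number: 235 = 103 + 129 + k, so k = 235 − 232 = 3.
Check atomic number: 92 = 41 + 51 + 0 = 92. ✓

3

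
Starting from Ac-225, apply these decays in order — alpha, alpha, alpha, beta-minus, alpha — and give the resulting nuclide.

Pb-209

Start: (A, Z) = (225, 89).
After α: (221, 87).
After α: (217, 85).
After α: (213, 83).
After β⁻: (213, 84).
After α: (209, 82).
Z = 82 is lead.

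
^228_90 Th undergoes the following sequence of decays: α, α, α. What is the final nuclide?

Start: (A, Z) = (228, 90).
After α: (224, 88).
After α: (220, 86).
After α: (216, 84).
Z = 84 is polonium.

Po-216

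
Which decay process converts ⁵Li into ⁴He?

proton emission

ΔA = 4 − 5 = -1; ΔZ = 2 − 3 = -1.
A drops by 1 and Z drops by 1 — a proton was emitted.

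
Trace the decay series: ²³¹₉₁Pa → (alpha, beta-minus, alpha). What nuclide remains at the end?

Ra-223

Start: (A, Z) = (231, 91).
After α: (227, 89).
After β⁻: (227, 90).
After α: (223, 88).
Z = 88 is radium.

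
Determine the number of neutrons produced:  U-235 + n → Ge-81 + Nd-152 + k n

Conserve mass number: 236 = 81 + 152 + k, so k = 236 − 233 = 3.
Check atomic number: 92 = 32 + 60 + 0 = 92. ✓

3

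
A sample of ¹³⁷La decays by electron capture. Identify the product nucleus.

Electron capture: mass number changes by +0, atomic number by -1.
A: 137 = 137; Z: 57 − 1 = 56.
Z = 56 is barium, so the daughter is ¹³⁷Ba.

Ba-137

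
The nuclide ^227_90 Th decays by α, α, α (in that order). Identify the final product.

Start: (A, Z) = (227, 90).
After α: (223, 88).
After α: (219, 86).
After α: (215, 84).
Z = 84 is polonium.

Po-215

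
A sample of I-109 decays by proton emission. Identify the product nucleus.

Proton emission: mass number changes by -1, atomic number by -1.
A: 109 − 1 = 108; Z: 53 − 1 = 52.
Z = 52 is tellurium, so the daughter is Te-108.

Te-108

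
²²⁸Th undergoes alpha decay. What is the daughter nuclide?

Ra-224

Alpha decay: mass number changes by -4, atomic number by -2.
A: 228 − 4 = 224; Z: 90 − 2 = 88.
Z = 88 is radium, so the daughter is ²²⁴Ra.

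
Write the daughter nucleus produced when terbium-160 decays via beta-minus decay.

Dy-160

Beta-minus decay: mass number changes by +0, atomic number by +1.
A: 160 = 160; Z: 65 + 1 = 66.
Z = 66 is dysprosium, so the daughter is dysprosium-160.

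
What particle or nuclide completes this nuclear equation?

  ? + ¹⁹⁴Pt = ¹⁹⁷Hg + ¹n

alpha particle

Conserve mass number: A + 194 = 197 + 1, so A = 4.
Conserve atomic number: Z + 78 = 80 + 0, so Z = 2.
A = 4 and Z = 2 is ⁴He — an alpha particle.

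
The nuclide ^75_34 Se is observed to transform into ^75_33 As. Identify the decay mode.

ΔA = 75 − 75 = 0; ΔZ = 33 − 34 = -1.
A is unchanged and Z drops by 1 — a proton has become a neutron (β⁺ emission or electron capture).

beta-plus decay or electron capture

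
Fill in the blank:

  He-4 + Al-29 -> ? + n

Conserve mass number: 4 + 29 = A + 1, so A = 32.
Conserve atomic number: 2 + 13 = Z + 0, so Z = 15.
Z = 15 is phosphorus, so the species is P-32.

P-32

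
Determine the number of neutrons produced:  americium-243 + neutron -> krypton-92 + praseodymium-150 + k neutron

Conserve mass number: 244 = 92 + 150 + k, so k = 244 − 242 = 2.
Check atomic number: 95 = 36 + 59 + 0 = 95. ✓

2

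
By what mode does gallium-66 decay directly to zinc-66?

beta-plus decay or electron capture

ΔA = 66 − 66 = 0; ΔZ = 30 − 31 = -1.
A is unchanged and Z drops by 1 — a proton has become a neutron (β⁺ emission or electron capture).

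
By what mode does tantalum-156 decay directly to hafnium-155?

proton emission

ΔA = 155 − 156 = -1; ΔZ = 72 − 73 = -1.
A drops by 1 and Z drops by 1 — a proton was emitted.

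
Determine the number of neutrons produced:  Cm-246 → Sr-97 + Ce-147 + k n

2

Conserve mass number: 246 = 97 + 147 + k, so k = 246 − 244 = 2.
Check atomic number: 96 = 38 + 58 + 0 = 96. ✓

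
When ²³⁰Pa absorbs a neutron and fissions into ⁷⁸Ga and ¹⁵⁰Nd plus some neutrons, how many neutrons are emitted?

Conserve mass number: 231 = 78 + 150 + k, so k = 231 − 228 = 3.
Check atomic number: 91 = 31 + 60 + 0 = 91. ✓

3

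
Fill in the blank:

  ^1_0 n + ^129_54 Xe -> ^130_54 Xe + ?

gamma ray

Conserve mass number: 1 + 129 = 130 + A, so A = 0.
Conserve atomic number: 0 + 54 = 54 + Z, so Z = 0.
A = 0 and Z = 0 is ^0_0 γ — a gamma ray.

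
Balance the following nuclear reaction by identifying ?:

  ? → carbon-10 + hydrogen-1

Conserve mass number: A = 10 + 1, so A = 11.
Conserve atomic number: Z = 6 + 1, so Z = 7.
Z = 7 is nitrogen, so the species is nitrogen-11.

N-11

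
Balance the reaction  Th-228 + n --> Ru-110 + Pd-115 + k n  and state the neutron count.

Conserve mass number: 229 = 110 + 115 + k, so k = 229 − 225 = 4.
Check atomic number: 90 = 44 + 46 + 0 = 90. ✓

4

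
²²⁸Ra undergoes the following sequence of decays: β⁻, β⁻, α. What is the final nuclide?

Start: (A, Z) = (228, 88).
After β⁻: (228, 89).
After β⁻: (228, 90).
After α: (224, 88).
Z = 88 is radium.

Ra-224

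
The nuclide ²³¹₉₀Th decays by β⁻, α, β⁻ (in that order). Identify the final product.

Start: (A, Z) = (231, 90).
After β⁻: (231, 91).
After α: (227, 89).
After β⁻: (227, 90).
Z = 90 is thorium.

Th-227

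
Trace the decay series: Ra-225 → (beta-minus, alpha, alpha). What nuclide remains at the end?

Start: (A, Z) = (225, 88).
After β⁻: (225, 89).
After α: (221, 87).
After α: (217, 85).
Z = 85 is astatine.

At-217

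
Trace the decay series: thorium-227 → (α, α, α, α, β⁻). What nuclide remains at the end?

Bi-211

Start: (A, Z) = (227, 90).
After α: (223, 88).
After α: (219, 86).
After α: (215, 84).
After α: (211, 82).
After β⁻: (211, 83).
Z = 83 is bismuth.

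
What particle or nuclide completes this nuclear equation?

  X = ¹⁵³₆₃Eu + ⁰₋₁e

Conserve mass number: A = 153 + 0, so A = 153.
Conserve atomic number: Z = 63 − 1, so Z = 62.
Z = 62 is samarium, so the species is ¹⁵³₆₂Sm.

Sm-153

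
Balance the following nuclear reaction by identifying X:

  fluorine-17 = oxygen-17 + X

Conserve mass number: 17 = 17 + A, so A = 0.
Conserve atomic number: 9 = 8 + Z, so Z = 1.
A = 0 and Z = 1 is e⁺ — a positron.

positron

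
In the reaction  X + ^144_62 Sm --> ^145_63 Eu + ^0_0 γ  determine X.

proton

Conserve mass number: A + 144 = 145 + 0, so A = 1.
Conserve atomic number: Z + 62 = 63 + 0, so Z = 1.
A = 1 and Z = 1 is ^1_1 H — a proton.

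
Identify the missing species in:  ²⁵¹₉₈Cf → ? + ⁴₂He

Cm-247

Conserve mass number: 251 = A + 4, so A = 247.
Conserve atomic number: 98 = Z + 2, so Z = 96.
Z = 96 is curium, so the species is ²⁴⁷₉₆Cm.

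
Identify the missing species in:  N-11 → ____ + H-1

C-10

Conserve mass number: 11 = A + 1, so A = 10.
Conserve atomic number: 7 = Z + 1, so Z = 6.
Z = 6 is carbon, so the species is C-10.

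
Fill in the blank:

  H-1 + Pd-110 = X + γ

Conserve mass number: 1 + 110 = A + 0, so A = 111.
Conserve atomic number: 1 + 46 = Z + 0, so Z = 47.
Z = 47 is silver, so the species is Ag-111.

Ag-111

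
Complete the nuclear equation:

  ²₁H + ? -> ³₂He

Conserve mass number: 2 + A = 3, so A = 1.
Conserve atomic number: 1 + Z = 2, so Z = 1.
A = 1 and Z = 1 is ¹₁H — a proton.

proton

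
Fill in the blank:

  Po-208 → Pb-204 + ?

alpha particle

Conserve mass number: 208 = 204 + A, so A = 4.
Conserve atomic number: 84 = 82 + Z, so Z = 2.
A = 4 and Z = 2 is He-4 — an alpha particle.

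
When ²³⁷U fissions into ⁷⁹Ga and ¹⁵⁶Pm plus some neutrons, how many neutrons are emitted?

Conserve mass number: 237 = 79 + 156 + k, so k = 237 − 235 = 2.
Check atomic number: 92 = 31 + 61 + 0 = 92. ✓

2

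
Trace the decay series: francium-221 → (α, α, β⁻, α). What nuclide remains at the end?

Start: (A, Z) = (221, 87).
After α: (217, 85).
After α: (213, 83).
After β⁻: (213, 84).
After α: (209, 82).
Z = 82 is lead.

Pb-209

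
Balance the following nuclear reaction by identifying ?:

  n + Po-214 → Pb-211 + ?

alpha particle

Conserve mass number: 1 + 214 = 211 + A, so A = 4.
Conserve atomic number: 0 + 84 = 82 + Z, so Z = 2.
A = 4 and Z = 2 is He-4 — an alpha particle.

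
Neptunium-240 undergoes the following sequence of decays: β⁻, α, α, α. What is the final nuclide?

Ra-228

Start: (A, Z) = (240, 93).
After β⁻: (240, 94).
After α: (236, 92).
After α: (232, 90).
After α: (228, 88).
Z = 88 is radium.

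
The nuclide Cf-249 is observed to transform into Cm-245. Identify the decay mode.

alpha decay

ΔA = 245 − 249 = -4; ΔZ = 96 − 98 = -2.
A drops by 4 and Z drops by 2 — the signature of alpha emission.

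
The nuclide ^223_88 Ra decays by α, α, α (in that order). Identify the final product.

Pb-211

Start: (A, Z) = (223, 88).
After α: (219, 86).
After α: (215, 84).
After α: (211, 82).
Z = 82 is lead.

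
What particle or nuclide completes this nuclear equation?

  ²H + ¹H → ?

Conserve mass number: 2 + 1 = A, so A = 3.
Conserve atomic number: 1 + 1 = Z, so Z = 2.
Z = 2 is helium, so the species is ³He.

He-3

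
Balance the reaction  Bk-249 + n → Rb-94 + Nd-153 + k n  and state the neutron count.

Conserve mass number: 250 = 94 + 153 + k, so k = 250 − 247 = 3.
Check atomic number: 97 = 37 + 60 + 0 = 97. ✓

3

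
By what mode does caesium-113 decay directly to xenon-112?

ΔA = 112 − 113 = -1; ΔZ = 54 − 55 = -1.
A drops by 1 and Z drops by 1 — a proton was emitted.

proton emission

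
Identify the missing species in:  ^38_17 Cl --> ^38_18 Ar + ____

beta-minus particle

Conserve mass number: 38 = 38 + A, so A = 0.
Conserve atomic number: 17 = 18 + Z, so Z = -1.
A = 0 and Z = -1 is ^0_-1 e — a beta-minus particle.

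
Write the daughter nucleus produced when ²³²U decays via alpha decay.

Alpha decay: mass number changes by -4, atomic number by -2.
A: 232 − 4 = 228; Z: 92 − 2 = 90.
Z = 90 is thorium, so the daughter is ²²⁸Th.

Th-228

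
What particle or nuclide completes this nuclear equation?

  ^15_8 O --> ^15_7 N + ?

Conserve mass number: 15 = 15 + A, so A = 0.
Conserve atomic number: 8 = 7 + Z, so Z = 1.
A = 0 and Z = 1 is ^0_1 e — a positron.

positron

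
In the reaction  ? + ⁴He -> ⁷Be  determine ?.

He-3

Conserve mass number: A + 4 = 7, so A = 3.
Conserve atomic number: Z + 2 = 4, so Z = 2.
Z = 2 is helium, so the species is ³He.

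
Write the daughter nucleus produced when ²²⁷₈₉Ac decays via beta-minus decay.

Beta-minus decay: mass number changes by +0, atomic number by +1.
A: 227 = 227; Z: 89 + 1 = 90.
Z = 90 is thorium, so the daughter is ²²⁷₉₀Th.

Th-227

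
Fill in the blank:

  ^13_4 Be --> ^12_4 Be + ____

Conserve mass number: 13 = 12 + A, so A = 1.
Conserve atomic number: 4 = 4 + Z, so Z = 0.
A = 1 and Z = 0 is ^1_0 n — a neutron.

neutron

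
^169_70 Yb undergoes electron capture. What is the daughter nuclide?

Tm-169

Electron capture: mass number changes by +0, atomic number by -1.
A: 169 = 169; Z: 70 − 1 = 69.
Z = 69 is thulium, so the daughter is ^169_69 Tm.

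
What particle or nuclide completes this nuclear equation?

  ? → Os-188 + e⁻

Re-188

Conserve mass number: A = 188 + 0, so A = 188.
Conserve atomic number: Z = 76 − 1, so Z = 75.
Z = 75 is rhenium, so the species is Re-188.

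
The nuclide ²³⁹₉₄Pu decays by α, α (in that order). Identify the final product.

Th-231

Start: (A, Z) = (239, 94).
After α: (235, 92).
After α: (231, 90).
Z = 90 is thorium.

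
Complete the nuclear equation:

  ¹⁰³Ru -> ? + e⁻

Rh-103

Conserve mass number: 103 = A + 0, so A = 103.
Conserve atomic number: 44 = Z − 1, so Z = 45.
Z = 45 is rhodium, so the species is ¹⁰³Rh.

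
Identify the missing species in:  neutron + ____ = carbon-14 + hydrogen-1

Conserve mass number: 1 + A = 14 + 1, so A = 14.
Conserve atomic number: 0 + Z = 6 + 1, so Z = 7.
Z = 7 is nitrogen, so the species is nitrogen-14.

N-14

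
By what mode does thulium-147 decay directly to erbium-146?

ΔA = 146 − 147 = -1; ΔZ = 68 − 69 = -1.
A drops by 1 and Z drops by 1 — a proton was emitted.

proton emission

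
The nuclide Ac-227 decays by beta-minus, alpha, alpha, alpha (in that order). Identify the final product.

Start: (A, Z) = (227, 89).
After β⁻: (227, 90).
After α: (223, 88).
After α: (219, 86).
After α: (215, 84).
Z = 84 is polonium.

Po-215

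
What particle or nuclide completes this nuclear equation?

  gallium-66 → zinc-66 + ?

Conserve mass number: 66 = 66 + A, so A = 0.
Conserve atomic number: 31 = 30 + Z, so Z = 1.
A = 0 and Z = 1 is e⁺ — a positron.

positron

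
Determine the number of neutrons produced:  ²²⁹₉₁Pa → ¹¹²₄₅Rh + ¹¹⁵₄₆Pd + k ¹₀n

2

Conserve mass number: 229 = 112 + 115 + k, so k = 229 − 227 = 2.
Check atomic number: 91 = 45 + 46 + 0 = 91. ✓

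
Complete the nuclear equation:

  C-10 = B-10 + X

Conserve mass number: 10 = 10 + A, so A = 0.
Conserve atomic number: 6 = 5 + Z, so Z = 1.
A = 0 and Z = 1 is e⁺ — a positron.

positron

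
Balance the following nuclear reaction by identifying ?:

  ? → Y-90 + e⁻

Conserve mass number: A = 90 + 0, so A = 90.
Conserve atomic number: Z = 39 − 1, so Z = 38.
Z = 38 is strontium, so the species is Sr-90.

Sr-90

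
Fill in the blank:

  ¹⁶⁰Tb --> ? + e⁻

Dy-160

Conserve mass number: 160 = A + 0, so A = 160.
Conserve atomic number: 65 = Z − 1, so Z = 66.
Z = 66 is dysprosium, so the species is ¹⁶⁰Dy.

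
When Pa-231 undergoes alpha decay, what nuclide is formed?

Alpha decay: mass number changes by -4, atomic number by -2.
A: 231 − 4 = 227; Z: 91 − 2 = 89.
Z = 89 is actinium, so the daughter is Ac-227.

Ac-227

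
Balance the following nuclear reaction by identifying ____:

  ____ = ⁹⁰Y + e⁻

Sr-90

Conserve mass number: A = 90 + 0, so A = 90.
Conserve atomic number: Z = 39 − 1, so Z = 38.
Z = 38 is strontium, so the species is ⁹⁰Sr.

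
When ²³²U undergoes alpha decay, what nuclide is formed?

Alpha decay: mass number changes by -4, atomic number by -2.
A: 232 − 4 = 228; Z: 92 − 2 = 90.
Z = 90 is thorium, so the daughter is ²²⁸Th.

Th-228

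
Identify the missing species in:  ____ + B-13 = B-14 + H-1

deuteron

Conserve mass number: A + 13 = 14 + 1, so A = 2.
Conserve atomic number: Z + 5 = 5 + 1, so Z = 1.
A = 2 and Z = 1 is H-2 — a deuteron.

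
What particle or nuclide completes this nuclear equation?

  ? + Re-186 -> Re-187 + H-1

deuteron

Conserve mass number: A + 186 = 187 + 1, so A = 2.
Conserve atomic number: Z + 75 = 75 + 1, so Z = 1.
A = 2 and Z = 1 is H-2 — a deuteron.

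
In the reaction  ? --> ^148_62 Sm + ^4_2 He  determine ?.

Gd-152

Conserve mass number: A = 148 + 4, so A = 152.
Conserve atomic number: Z = 62 + 2, so Z = 64.
Z = 64 is gadolinium, so the species is ^152_64 Gd.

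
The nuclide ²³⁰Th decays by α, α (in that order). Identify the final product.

Rn-222

Start: (A, Z) = (230, 90).
After α: (226, 88).
After α: (222, 86).
Z = 86 is radon.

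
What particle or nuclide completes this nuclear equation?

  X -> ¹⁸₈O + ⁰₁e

Conserve mass number: A = 18 + 0, so A = 18.
Conserve atomic number: Z = 8 + 1, so Z = 9.
Z = 9 is fluorine, so the species is ¹⁸₉F.

F-18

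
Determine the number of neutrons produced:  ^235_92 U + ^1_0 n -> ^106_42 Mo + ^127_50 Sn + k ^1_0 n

3

Conserve mass number: 236 = 106 + 127 + k, so k = 236 − 233 = 3.
Check atomic number: 92 = 42 + 50 + 0 = 92. ✓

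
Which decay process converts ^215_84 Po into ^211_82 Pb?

alpha decay

ΔA = 211 − 215 = -4; ΔZ = 82 − 84 = -2.
A drops by 4 and Z drops by 2 — the signature of alpha emission.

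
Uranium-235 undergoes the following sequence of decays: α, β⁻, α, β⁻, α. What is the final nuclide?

Start: (A, Z) = (235, 92).
After α: (231, 90).
After β⁻: (231, 91).
After α: (227, 89).
After β⁻: (227, 90).
After α: (223, 88).
Z = 88 is radium.

Ra-223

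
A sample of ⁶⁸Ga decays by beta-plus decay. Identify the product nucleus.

Zn-68

Beta-plus decay: mass number changes by +0, atomic number by -1.
A: 68 = 68; Z: 31 − 1 = 30.
Z = 30 is zinc, so the daughter is ⁶⁸Zn.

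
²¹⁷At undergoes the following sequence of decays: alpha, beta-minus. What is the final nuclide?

Po-213

Start: (A, Z) = (217, 85).
After α: (213, 83).
After β⁻: (213, 84).
Z = 84 is polonium.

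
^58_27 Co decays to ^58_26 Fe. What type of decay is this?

ΔA = 58 − 58 = 0; ΔZ = 26 − 27 = -1.
A is unchanged and Z drops by 1 — a proton has become a neutron (β⁺ emission or electron capture).

beta-plus decay or electron capture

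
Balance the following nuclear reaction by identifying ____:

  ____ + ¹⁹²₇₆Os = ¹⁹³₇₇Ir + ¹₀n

Conserve mass number: A + 192 = 193 + 1, so A = 2.
Conserve atomic number: Z + 76 = 77 + 0, so Z = 1.
A = 2 and Z = 1 is ²₁H — a deuteron.

deuteron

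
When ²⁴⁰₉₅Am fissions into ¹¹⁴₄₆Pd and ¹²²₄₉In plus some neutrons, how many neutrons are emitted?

4

Conserve mass number: 240 = 114 + 122 + k, so k = 240 − 236 = 4.
Check atomic number: 95 = 46 + 49 + 0 = 95. ✓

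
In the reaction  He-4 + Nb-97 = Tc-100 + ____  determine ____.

neutron

Conserve mass number: 4 + 97 = 100 + A, so A = 1.
Conserve atomic number: 2 + 41 = 43 + Z, so Z = 0.
A = 1 and Z = 0 is n — a neutron.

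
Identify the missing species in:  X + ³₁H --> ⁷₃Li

alpha particle

Conserve mass number: A + 3 = 7, so A = 4.
Conserve atomic number: Z + 1 = 3, so Z = 2.
A = 4 and Z = 2 is ⁴₂He — an alpha particle.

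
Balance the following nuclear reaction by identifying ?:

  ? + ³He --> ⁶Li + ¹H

alpha particle

Conserve mass number: A + 3 = 6 + 1, so A = 4.
Conserve atomic number: Z + 2 = 3 + 1, so Z = 2.
A = 4 and Z = 2 is ⁴He — an alpha particle.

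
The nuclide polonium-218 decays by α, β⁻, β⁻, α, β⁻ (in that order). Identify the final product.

Start: (A, Z) = (218, 84).
After α: (214, 82).
After β⁻: (214, 83).
After β⁻: (214, 84).
After α: (210, 82).
After β⁻: (210, 83).
Z = 83 is bismuth.

Bi-210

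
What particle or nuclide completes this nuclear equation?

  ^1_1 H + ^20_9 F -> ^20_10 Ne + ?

neutron

Conserve mass number: 1 + 20 = 20 + A, so A = 1.
Conserve atomic number: 1 + 9 = 10 + Z, so Z = 0.
A = 1 and Z = 0 is ^1_0 n — a neutron.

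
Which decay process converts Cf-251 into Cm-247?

alpha decay

ΔA = 247 − 251 = -4; ΔZ = 96 − 98 = -2.
A drops by 4 and Z drops by 2 — the signature of alpha emission.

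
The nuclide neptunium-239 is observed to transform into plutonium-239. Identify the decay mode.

ΔA = 239 − 239 = 0; ΔZ = 94 − 93 = +1.
A is unchanged and Z rises by 1 — a neutron has become a proton (β⁻ decay).

beta-minus decay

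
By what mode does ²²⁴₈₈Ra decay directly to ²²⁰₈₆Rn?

alpha decay

ΔA = 220 − 224 = -4; ΔZ = 86 − 88 = -2.
A drops by 4 and Z drops by 2 — the signature of alpha emission.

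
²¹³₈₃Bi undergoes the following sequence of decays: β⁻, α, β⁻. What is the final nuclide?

Start: (A, Z) = (213, 83).
After β⁻: (213, 84).
After α: (209, 82).
After β⁻: (209, 83).
Z = 83 is bismuth.

Bi-209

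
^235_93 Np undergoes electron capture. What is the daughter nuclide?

U-235

Electron capture: mass number changes by +0, atomic number by -1.
A: 235 = 235; Z: 93 − 1 = 92.
Z = 92 is uranium, so the daughter is ^235_92 U.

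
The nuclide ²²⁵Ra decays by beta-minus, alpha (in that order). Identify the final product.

Fr-221

Start: (A, Z) = (225, 88).
After β⁻: (225, 89).
After α: (221, 87).
Z = 87 is francium.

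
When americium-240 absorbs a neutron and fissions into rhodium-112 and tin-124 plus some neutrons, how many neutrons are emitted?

5

Conserve mass number: 241 = 112 + 124 + k, so k = 241 − 236 = 5.
Check atomic number: 95 = 45 + 50 + 0 = 95. ✓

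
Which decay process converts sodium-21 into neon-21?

ΔA = 21 − 21 = 0; ΔZ = 10 − 11 = -1.
A is unchanged and Z drops by 1 — a proton has become a neutron (β⁺ emission or electron capture).

beta-plus decay or electron capture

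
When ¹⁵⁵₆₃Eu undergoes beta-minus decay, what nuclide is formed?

Beta-minus decay: mass number changes by +0, atomic number by +1.
A: 155 = 155; Z: 63 + 1 = 64.
Z = 64 is gadolinium, so the daughter is ¹⁵⁵₆₄Gd.

Gd-155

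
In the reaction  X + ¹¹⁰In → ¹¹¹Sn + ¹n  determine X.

deuteron

Conserve mass number: A + 110 = 111 + 1, so A = 2.
Conserve atomic number: Z + 49 = 50 + 0, so Z = 1.
A = 2 and Z = 1 is ²H — a deuteron.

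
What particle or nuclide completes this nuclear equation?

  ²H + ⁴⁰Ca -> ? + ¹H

Ca-41

Conserve mass number: 2 + 40 = A + 1, so A = 41.
Conserve atomic number: 1 + 20 = Z + 1, so Z = 20.
Z = 20 is calcium, so the species is ⁴¹Ca.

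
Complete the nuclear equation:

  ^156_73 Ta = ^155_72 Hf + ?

proton

Conserve mass number: 156 = 155 + A, so A = 1.
Conserve atomic number: 73 = 72 + Z, so Z = 1.
A = 1 and Z = 1 is ^1_1 H — a proton.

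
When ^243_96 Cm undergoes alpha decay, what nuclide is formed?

Alpha decay: mass number changes by -4, atomic number by -2.
A: 243 − 4 = 239; Z: 96 − 2 = 94.
Z = 94 is plutonium, so the daughter is ^239_94 Pu.

Pu-239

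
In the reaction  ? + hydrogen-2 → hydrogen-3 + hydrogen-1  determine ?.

deuteron

Conserve mass number: A + 2 = 3 + 1, so A = 2.
Conserve atomic number: Z + 1 = 1 + 1, so Z = 1.
A = 2 and Z = 1 is hydrogen-2 — a deuteron.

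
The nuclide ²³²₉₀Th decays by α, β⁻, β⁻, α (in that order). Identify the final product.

Ra-224

Start: (A, Z) = (232, 90).
After α: (228, 88).
After β⁻: (228, 89).
After β⁻: (228, 90).
After α: (224, 88).
Z = 88 is radium.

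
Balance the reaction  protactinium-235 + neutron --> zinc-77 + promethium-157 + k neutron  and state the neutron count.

2

Conserve mass number: 236 = 77 + 157 + k, so k = 236 − 234 = 2.
Check atomic number: 91 = 30 + 61 + 0 = 91. ✓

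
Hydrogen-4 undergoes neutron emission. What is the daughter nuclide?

H-3

Neutron emission: mass number changes by -1, atomic number by +0.
A: 4 − 1 = 3; Z: 1 = 1.
Z = 1 is hydrogen, so the daughter is hydrogen-3.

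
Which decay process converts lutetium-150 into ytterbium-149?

proton emission

ΔA = 149 − 150 = -1; ΔZ = 70 − 71 = -1.
A drops by 1 and Z drops by 1 — a proton was emitted.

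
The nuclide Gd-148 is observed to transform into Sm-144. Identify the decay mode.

alpha decay

ΔA = 144 − 148 = -4; ΔZ = 62 − 64 = -2.
A drops by 4 and Z drops by 2 — the signature of alpha emission.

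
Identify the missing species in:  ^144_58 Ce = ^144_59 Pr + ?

Conserve mass number: 144 = 144 + A, so A = 0.
Conserve atomic number: 58 = 59 + Z, so Z = -1.
A = 0 and Z = -1 is ^0_-1 e — a beta-minus particle.

beta-minus particle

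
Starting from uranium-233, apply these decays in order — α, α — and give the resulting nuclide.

Start: (A, Z) = (233, 92).
After α: (229, 90).
After α: (225, 88).
Z = 88 is radium.

Ra-225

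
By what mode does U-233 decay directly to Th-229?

alpha decay

ΔA = 229 − 233 = -4; ΔZ = 90 − 92 = -2.
A drops by 4 and Z drops by 2 — the signature of alpha emission.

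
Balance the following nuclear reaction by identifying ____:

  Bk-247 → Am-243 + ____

alpha particle

Conserve mass number: 247 = 243 + A, so A = 4.
Conserve atomic number: 97 = 95 + Z, so Z = 2.
A = 4 and Z = 2 is He-4 — an alpha particle.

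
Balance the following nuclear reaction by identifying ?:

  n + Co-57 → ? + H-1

Fe-57

Conserve mass number: 1 + 57 = A + 1, so A = 57.
Conserve atomic number: 0 + 27 = Z + 1, so Z = 26.
Z = 26 is iron, so the species is Fe-57.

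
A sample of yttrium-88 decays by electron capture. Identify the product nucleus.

Sr-88

Electron capture: mass number changes by +0, atomic number by -1.
A: 88 = 88; Z: 39 − 1 = 38.
Z = 38 is strontium, so the daughter is strontium-88.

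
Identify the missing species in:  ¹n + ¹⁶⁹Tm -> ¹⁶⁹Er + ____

proton

Conserve mass number: 1 + 169 = 169 + A, so A = 1.
Conserve atomic number: 0 + 69 = 68 + Z, so Z = 1.
A = 1 and Z = 1 is ¹H — a proton.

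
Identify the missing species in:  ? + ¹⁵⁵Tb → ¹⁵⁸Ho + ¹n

alpha particle

Conserve mass number: A + 155 = 158 + 1, so A = 4.
Conserve atomic number: Z + 65 = 67 + 0, so Z = 2.
A = 4 and Z = 2 is ⁴He — an alpha particle.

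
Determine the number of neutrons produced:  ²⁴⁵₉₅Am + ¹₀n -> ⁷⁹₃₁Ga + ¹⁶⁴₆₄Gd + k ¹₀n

3

Conserve mass number: 246 = 79 + 164 + k, so k = 246 − 243 = 3.
Check atomic number: 95 = 31 + 64 + 0 = 95. ✓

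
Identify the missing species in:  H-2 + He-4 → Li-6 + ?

gamma ray

Conserve mass number: 2 + 4 = 6 + A, so A = 0.
Conserve atomic number: 1 + 2 = 3 + Z, so Z = 0.
A = 0 and Z = 0 is γ — a gamma ray.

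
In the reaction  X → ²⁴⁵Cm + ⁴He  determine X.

Cf-249

Conserve mass number: A = 245 + 4, so A = 249.
Conserve atomic number: Z = 96 + 2, so Z = 98.
Z = 98 is californium, so the species is ²⁴⁹Cf.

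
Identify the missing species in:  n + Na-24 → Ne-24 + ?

proton

Conserve mass number: 1 + 24 = 24 + A, so A = 1.
Conserve atomic number: 0 + 11 = 10 + Z, so Z = 1.
A = 1 and Z = 1 is H-1 — a proton.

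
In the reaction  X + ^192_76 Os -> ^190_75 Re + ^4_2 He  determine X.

deuteron

Conserve mass number: A + 192 = 190 + 4, so A = 2.
Conserve atomic number: Z + 76 = 75 + 2, so Z = 1.
A = 2 and Z = 1 is ^2_1 H — a deuteron.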